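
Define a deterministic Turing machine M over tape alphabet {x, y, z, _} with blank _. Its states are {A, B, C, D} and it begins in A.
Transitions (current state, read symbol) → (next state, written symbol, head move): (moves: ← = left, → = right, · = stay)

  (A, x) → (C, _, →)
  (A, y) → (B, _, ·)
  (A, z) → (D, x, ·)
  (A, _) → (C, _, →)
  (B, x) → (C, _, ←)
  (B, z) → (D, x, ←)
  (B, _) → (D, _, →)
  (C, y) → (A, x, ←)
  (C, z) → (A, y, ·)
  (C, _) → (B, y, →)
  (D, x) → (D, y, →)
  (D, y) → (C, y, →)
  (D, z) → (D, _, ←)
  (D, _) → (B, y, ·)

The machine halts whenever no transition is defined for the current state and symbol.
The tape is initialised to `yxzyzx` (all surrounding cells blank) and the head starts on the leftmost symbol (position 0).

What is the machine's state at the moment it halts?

B

state=A head=0 tape=[y]xzyzx   (A,y)→(B,_,·)
state=B head=0 tape=[_]xzyzx   (B,_)→(D,_,→)
state=D head=1 tape=_[x]zyzx   (D,x)→(D,y,→)
state=D head=2 tape=_y[z]yzx   (D,z)→(D,_,←)
state=D head=1 tape=_[y]_yzx   (D,y)→(C,y,→)
state=C head=2 tape=_y[_]yzx   (C,_)→(B,y,→)
state=B head=3 tape=_yy[y]zx
No transition is defined for (B, y); M halts in state B.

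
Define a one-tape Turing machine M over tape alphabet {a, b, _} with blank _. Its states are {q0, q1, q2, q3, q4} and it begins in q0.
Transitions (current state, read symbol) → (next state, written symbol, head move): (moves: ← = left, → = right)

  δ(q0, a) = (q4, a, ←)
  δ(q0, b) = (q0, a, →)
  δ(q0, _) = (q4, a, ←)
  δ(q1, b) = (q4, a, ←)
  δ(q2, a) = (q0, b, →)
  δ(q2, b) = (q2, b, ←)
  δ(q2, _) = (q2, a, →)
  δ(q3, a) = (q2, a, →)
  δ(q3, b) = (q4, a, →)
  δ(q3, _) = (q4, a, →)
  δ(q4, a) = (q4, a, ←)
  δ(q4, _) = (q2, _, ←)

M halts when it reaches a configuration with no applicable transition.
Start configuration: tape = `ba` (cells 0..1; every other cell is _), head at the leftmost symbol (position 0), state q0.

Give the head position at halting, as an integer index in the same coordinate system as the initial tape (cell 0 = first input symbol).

0

q0 | __[b]a   read b → write a, move →, go to q0
q0 | __a[a]   read a → write a, move ←, go to q4
q4 | __[a]a   read a → write a, move ←, go to q4
q4 | _[_]aa   read _ → write _, move ←, go to q2
q2 | [_]_aa   read _ → write a, move →, go to q2
q2 | a[_]aa   read _ → write a, move →, go to q2
q2 | aa[a]a   read a → write b, move →, go to q0
q0 | aab[a]   read a → write a, move ←, go to q4
q4 | aa[b]a
At halt the head is at cell 0.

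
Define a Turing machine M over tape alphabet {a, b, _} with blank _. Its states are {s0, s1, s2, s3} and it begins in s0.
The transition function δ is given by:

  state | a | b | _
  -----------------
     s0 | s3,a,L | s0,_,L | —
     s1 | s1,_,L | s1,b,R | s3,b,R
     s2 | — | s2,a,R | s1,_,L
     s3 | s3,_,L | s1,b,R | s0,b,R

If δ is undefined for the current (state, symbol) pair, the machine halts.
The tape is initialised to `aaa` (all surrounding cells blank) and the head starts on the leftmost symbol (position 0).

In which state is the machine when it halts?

s0

s0 | _[a]aa__   read a → write a, move L, go to s3
s3 | [_]aaa__   read _ → write b, move R, go to s0
s0 | b[a]aa__   read a → write a, move L, go to s3
s3 | [b]aaa__   read b → write b, move R, go to s1
s1 | b[a]aa__   read a → write _, move L, go to s1
s1 | [b]_aa__   read b → write b, move R, go to s1
s1 | b[_]aa__   read _ → write b, move R, go to s3
s3 | bb[a]a__   read a → write _, move L, go to s3
s3 | b[b]_a__   read b → write b, move R, go to s1
s1 | bb[_]a__   read _ → write b, move R, go to s3
s3 | bbb[a]__   read a → write _, move L, go to s3
s3 | bb[b]___   read b → write b, move R, go to s1
s1 | bbb[_]__   read _ → write b, move R, go to s3
s3 | bbbb[_]_   read _ → write b, move R, go to s0
s0 | bbbbb[_]
No transition is defined for (s0, _); M halts in state s0.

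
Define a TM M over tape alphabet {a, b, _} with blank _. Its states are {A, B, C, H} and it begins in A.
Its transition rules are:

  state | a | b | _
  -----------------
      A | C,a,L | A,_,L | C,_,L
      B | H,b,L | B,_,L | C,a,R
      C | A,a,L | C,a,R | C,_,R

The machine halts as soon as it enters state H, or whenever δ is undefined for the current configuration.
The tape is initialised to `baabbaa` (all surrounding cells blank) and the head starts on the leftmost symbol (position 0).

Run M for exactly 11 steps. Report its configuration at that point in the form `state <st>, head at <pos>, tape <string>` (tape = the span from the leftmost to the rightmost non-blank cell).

state C, head at -1, tape aabbaa

state=A head=0 tape=__[b]aabbaa   (A,b)→(A,_,L)
state=A head=-1 tape=_[_]_aabbaa   (A,_)→(C,_,L)
state=C head=-2 tape=[_]__aabbaa   (C,_)→(C,_,R)
state=C head=-1 tape=_[_]_aabbaa   (C,_)→(C,_,R)
state=C head=0 tape=__[_]aabbaa   (C,_)→(C,_,R)
state=C head=1 tape=___[a]abbaa   (C,a)→(A,a,L)
state=A head=0 tape=__[_]aabbaa   (A,_)→(C,_,L)
state=C head=-1 tape=_[_]_aabbaa   (C,_)→(C,_,R)
state=C head=0 tape=__[_]aabbaa   (C,_)→(C,_,R)
state=C head=1 tape=___[a]abbaa   (C,a)→(A,a,L)
state=A head=0 tape=__[_]aabbaa   (A,_)→(C,_,L)
state=C head=-1 tape=_[_]_aabbaa
After 11 steps: state C, head at -1, tape aabbaa.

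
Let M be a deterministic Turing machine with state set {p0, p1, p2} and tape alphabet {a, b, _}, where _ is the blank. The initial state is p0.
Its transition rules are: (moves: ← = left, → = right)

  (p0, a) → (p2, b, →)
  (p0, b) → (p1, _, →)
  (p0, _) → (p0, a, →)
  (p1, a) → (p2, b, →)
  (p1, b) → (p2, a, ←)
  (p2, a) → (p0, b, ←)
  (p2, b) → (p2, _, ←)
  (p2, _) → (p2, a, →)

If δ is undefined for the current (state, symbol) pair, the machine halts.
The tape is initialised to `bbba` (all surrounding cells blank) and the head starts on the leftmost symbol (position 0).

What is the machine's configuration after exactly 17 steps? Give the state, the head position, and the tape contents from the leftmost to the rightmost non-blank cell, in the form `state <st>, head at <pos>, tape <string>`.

p0 | __[b]bba   read b → write _, move →, go to p1
p1 | ___[b]ba   read b → write a, move ←, go to p2
p2 | __[_]aba   read _ → write a, move →, go to p2
p2 | __a[a]ba   read a → write b, move ←, go to p0
p0 | __[a]bba   read a → write b, move →, go to p2
p2 | __b[b]ba   read b → write _, move ←, go to p2
p2 | __[b]_ba   read b → write _, move ←, go to p2
p2 | _[_]__ba   read _ → write a, move →, go to p2
p2 | _a[_]_ba   read _ → write a, move →, go to p2
p2 | _aa[_]ba   read _ → write a, move →, go to p2
p2 | _aaa[b]a   read b → write _, move ←, go to p2
p2 | _aa[a]_a   read a → write b, move ←, go to p0
p0 | _a[a]b_a   read a → write b, move →, go to p2
p2 | _ab[b]_a   read b → write _, move ←, go to p2
p2 | _a[b]__a   read b → write _, move ←, go to p2
p2 | _[a]___a   read a → write b, move ←, go to p0
p0 | [_]b___a   read _ → write a, move →, go to p0
p0 | a[b]___a
After 17 steps: state p0, head at -1, tape ab___a.

state p0, head at -1, tape ab___a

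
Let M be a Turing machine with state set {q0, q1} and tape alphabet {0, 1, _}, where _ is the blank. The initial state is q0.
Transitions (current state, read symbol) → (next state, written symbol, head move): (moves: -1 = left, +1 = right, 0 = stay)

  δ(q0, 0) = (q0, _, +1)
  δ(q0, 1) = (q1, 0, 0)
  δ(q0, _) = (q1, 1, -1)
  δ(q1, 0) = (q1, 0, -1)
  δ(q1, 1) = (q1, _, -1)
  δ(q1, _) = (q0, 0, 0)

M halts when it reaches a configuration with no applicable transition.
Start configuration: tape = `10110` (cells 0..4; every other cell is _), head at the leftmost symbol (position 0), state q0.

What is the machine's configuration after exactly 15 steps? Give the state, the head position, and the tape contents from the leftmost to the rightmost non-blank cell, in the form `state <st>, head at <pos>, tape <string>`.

state q0, head at 3, tape 00

q0 | _[1]0110   read 1 → write 0, move 0, go to q1
q1 | _[0]0110   read 0 → write 0, move -1, go to q1
q1 | [_]00110   read _ → write 0, move 0, go to q0
q0 | [0]00110   read 0 → write _, move +1, go to q0
q0 | _[0]0110   read 0 → write _, move +1, go to q0
q0 | __[0]110   read 0 → write _, move +1, go to q0
q0 | ___[1]10   read 1 → write 0, move 0, go to q1
q1 | ___[0]10   read 0 → write 0, move -1, go to q1
q1 | __[_]010   read _ → write 0, move 0, go to q0
q0 | __[0]010   read 0 → write _, move +1, go to q0
q0 | ___[0]10   read 0 → write _, move +1, go to q0
q0 | ____[1]0   read 1 → write 0, move 0, go to q1
q1 | ____[0]0   read 0 → write 0, move -1, go to q1
q1 | ___[_]00   read _ → write 0, move 0, go to q0
q0 | ___[0]00   read 0 → write _, move +1, go to q0
q0 | ____[0]0
After 15 steps: state q0, head at 3, tape 00.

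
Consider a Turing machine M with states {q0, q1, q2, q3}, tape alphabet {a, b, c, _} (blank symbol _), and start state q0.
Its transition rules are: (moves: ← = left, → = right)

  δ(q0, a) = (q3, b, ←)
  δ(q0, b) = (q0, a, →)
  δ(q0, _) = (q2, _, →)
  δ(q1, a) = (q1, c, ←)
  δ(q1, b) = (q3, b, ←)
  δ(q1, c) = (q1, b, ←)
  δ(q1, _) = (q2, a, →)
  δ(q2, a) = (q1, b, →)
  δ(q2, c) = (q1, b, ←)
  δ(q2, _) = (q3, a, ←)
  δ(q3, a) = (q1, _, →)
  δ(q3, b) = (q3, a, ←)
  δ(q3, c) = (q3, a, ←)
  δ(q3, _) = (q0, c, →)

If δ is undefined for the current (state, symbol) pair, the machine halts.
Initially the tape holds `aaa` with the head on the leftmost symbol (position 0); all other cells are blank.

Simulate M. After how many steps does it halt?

27

q0 | __[a]aa__   read a → write b, move ←, go to q3
q3 | _[_]baa__   read _ → write c, move →, go to q0
q0 | _c[b]aa__   read b → write a, move →, go to q0
q0 | _ca[a]a__   read a → write b, move ←, go to q3
q3 | _c[a]ba__   read a → write _, move →, go to q1
q1 | _c_[b]a__   read b → write b, move ←, go to q3
q3 | _c[_]ba__   read _ → write c, move →, go to q0
q0 | _cc[b]a__   read b → write a, move →, go to q0
q0 | _cca[a]__   read a → write b, move ←, go to q3
q3 | _cc[a]b__   read a → write _, move →, go to q1
q1 | _cc_[b]__   read b → write b, move ←, go to q3
q3 | _cc[_]b__   read _ → write c, move →, go to q0
q0 | _ccc[b]__   read b → write a, move →, go to q0
q0 | _ccca[_]_   read _ → write _, move →, go to q2
q2 | _ccca_[_]   read _ → write a, move ←, go to q3
q3 | _ccca[_]a   read _ → write c, move →, go to q0
q0 | _cccac[a]   read a → write b, move ←, go to q3
q3 | _ccca[c]b   read c → write a, move ←, go to q3
q3 | _ccc[a]ab   read a → write _, move →, go to q1
q1 | _ccc_[a]b   read a → write c, move ←, go to q1
q1 | _ccc[_]cb   read _ → write a, move →, go to q2
q2 | _ccca[c]b   read c → write b, move ←, go to q1
q1 | _ccc[a]bb   read a → write c, move ←, go to q1
q1 | _cc[c]cbb   read c → write b, move ←, go to q1
q1 | _c[c]bcbb   read c → write b, move ←, go to q1
q1 | _[c]bbcbb   read c → write b, move ←, go to q1
q1 | [_]bbbcbb   read _ → write a, move →, go to q2
q2 | a[b]bbcbb
M halts after 27 transitions.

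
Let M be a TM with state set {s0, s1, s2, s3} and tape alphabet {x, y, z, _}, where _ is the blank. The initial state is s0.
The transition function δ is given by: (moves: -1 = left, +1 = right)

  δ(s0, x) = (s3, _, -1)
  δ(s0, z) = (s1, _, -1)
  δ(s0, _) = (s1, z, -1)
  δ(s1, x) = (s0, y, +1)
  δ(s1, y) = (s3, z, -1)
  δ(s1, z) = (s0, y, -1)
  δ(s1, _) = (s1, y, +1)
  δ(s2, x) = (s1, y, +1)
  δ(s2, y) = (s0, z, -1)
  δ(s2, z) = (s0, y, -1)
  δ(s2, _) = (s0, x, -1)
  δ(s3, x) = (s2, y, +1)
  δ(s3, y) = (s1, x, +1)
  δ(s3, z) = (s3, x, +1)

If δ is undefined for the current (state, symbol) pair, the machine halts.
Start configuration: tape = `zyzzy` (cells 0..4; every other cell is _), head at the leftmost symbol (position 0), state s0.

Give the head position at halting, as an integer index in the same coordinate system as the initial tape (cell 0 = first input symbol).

s0 | _[z]yzzy   read z → write _, move -1, go to s1
s1 | [_]_yzzy   read _ → write y, move +1, go to s1
s1 | y[_]yzzy   read _ → write y, move +1, go to s1
s1 | yy[y]zzy   read y → write z, move -1, go to s3
s3 | y[y]zzzy   read y → write x, move +1, go to s1
s1 | yx[z]zzy   read z → write y, move -1, go to s0
s0 | y[x]yzzy   read x → write _, move -1, go to s3
s3 | [y]_yzzy   read y → write x, move +1, go to s1
s1 | x[_]yzzy   read _ → write y, move +1, go to s1
s1 | xy[y]zzy   read y → write z, move -1, go to s3
s3 | x[y]zzzy   read y → write x, move +1, go to s1
s1 | xx[z]zzy   read z → write y, move -1, go to s0
s0 | x[x]yzzy   read x → write _, move -1, go to s3
s3 | [x]_yzzy   read x → write y, move +1, go to s2
s2 | y[_]yzzy   read _ → write x, move -1, go to s0
s0 | [y]xyzzy
At halt the head is at cell -1.

-1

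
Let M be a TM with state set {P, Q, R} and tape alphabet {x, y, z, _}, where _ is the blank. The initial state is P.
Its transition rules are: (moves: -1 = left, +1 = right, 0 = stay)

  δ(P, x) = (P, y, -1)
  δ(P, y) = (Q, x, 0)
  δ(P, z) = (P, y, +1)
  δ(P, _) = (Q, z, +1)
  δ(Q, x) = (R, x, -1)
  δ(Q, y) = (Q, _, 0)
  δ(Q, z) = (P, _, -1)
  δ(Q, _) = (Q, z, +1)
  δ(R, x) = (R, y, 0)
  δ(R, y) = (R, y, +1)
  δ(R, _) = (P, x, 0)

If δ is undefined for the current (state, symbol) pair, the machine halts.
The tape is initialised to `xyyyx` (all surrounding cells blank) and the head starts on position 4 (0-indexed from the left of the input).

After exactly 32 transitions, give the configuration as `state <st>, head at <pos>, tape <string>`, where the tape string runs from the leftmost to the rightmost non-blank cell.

state P, head at 8, tape xyyyyyyyx

P | xyyy[x]____   read x → write y, move -1, go to P
P | xyy[y]y____   read y → write x, move 0, go to Q
Q | xyy[x]y____   read x → write x, move -1, go to R
R | xy[y]xy____   read y → write y, move +1, go to R
R | xyy[x]y____   read x → write y, move 0, go to R
R | xyy[y]y____   read y → write y, move +1, go to R
R | xyyy[y]____   read y → write y, move +1, go to R
R | xyyyy[_]___   read _ → write x, move 0, go to P
P | xyyyy[x]___   read x → write y, move -1, go to P
P | xyyy[y]y___   read y → write x, move 0, go to Q
Q | xyyy[x]y___   read x → write x, move -1, go to R
R | xyy[y]xy___   read y → write y, move +1, go to R
R | xyyy[x]y___   read x → write y, move 0, go to R
R | xyyy[y]y___   read y → write y, move +1, go to R
R | xyyyy[y]___   read y → write y, move +1, go to R
R | xyyyyy[_]__   read _ → write x, move 0, go to P
P | xyyyyy[x]__   read x → write y, move -1, go to P
P | xyyyy[y]y__   read y → write x, move 0, go to Q
Q | xyyyy[x]y__   read x → write x, move -1, go to R
R | xyyy[y]xy__   read y → write y, move +1, go to R
R | xyyyy[x]y__   read x → write y, move 0, go to R
R | xyyyy[y]y__   read y → write y, move +1, go to R
R | xyyyyy[y]__   read y → write y, move +1, go to R
R | xyyyyyy[_]_   read _ → write x, move 0, go to P
P | xyyyyyy[x]_   read x → write y, move -1, go to P
P | xyyyyy[y]y_   read y → write x, move 0, go to Q
Q | xyyyyy[x]y_   read x → write x, move -1, go to R
R | xyyyy[y]xy_   read y → write y, move +1, go to R
R | xyyyyy[x]y_   read x → write y, move 0, go to R
R | xyyyyy[y]y_   read y → write y, move +1, go to R
R | xyyyyyy[y]_   read y → write y, move +1, go to R
R | xyyyyyyy[_]   read _ → write x, move 0, go to P
P | xyyyyyyy[x]
After 32 steps: state P, head at 8, tape xyyyyyyyx.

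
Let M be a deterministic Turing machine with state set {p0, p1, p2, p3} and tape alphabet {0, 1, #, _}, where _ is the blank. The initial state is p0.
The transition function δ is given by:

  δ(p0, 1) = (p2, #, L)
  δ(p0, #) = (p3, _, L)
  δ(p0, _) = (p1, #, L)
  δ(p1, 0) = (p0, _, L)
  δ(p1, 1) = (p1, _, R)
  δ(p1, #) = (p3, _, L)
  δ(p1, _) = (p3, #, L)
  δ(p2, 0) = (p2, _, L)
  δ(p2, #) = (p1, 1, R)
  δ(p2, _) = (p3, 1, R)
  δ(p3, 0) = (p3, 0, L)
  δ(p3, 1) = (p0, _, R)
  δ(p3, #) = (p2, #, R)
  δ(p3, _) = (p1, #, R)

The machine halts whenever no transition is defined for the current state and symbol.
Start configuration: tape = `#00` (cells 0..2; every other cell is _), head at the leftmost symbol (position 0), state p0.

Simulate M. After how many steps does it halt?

20

p0 | __[#]00   read # → write _, move L, go to p3
p3 | _[_]_00   read _ → write #, move R, go to p1
p1 | _#[_]00   read _ → write #, move L, go to p3
p3 | _[#]#00   read # → write #, move R, go to p2
p2 | _#[#]00   read # → write 1, move R, go to p1
p1 | _#1[0]0   read 0 → write _, move L, go to p0
p0 | _#[1]_0   read 1 → write #, move L, go to p2
p2 | _[#]#_0   read # → write 1, move R, go to p1
p1 | _1[#]_0   read # → write _, move L, go to p3
p3 | _[1]__0   read 1 → write _, move R, go to p0
p0 | __[_]_0   read _ → write #, move L, go to p1
p1 | _[_]#_0   read _ → write #, move L, go to p3
p3 | [_]##_0   read _ → write #, move R, go to p1
p1 | #[#]#_0   read # → write _, move L, go to p3
p3 | [#]_#_0   read # → write #, move R, go to p2
p2 | #[_]#_0   read _ → write 1, move R, go to p3
p3 | #1[#]_0   read # → write #, move R, go to p2
p2 | #1#[_]0   read _ → write 1, move R, go to p3
p3 | #1#1[0]   read 0 → write 0, move L, go to p3
p3 | #1#[1]0   read 1 → write _, move R, go to p0
p0 | #1#_[0]
M halts after 20 transitions.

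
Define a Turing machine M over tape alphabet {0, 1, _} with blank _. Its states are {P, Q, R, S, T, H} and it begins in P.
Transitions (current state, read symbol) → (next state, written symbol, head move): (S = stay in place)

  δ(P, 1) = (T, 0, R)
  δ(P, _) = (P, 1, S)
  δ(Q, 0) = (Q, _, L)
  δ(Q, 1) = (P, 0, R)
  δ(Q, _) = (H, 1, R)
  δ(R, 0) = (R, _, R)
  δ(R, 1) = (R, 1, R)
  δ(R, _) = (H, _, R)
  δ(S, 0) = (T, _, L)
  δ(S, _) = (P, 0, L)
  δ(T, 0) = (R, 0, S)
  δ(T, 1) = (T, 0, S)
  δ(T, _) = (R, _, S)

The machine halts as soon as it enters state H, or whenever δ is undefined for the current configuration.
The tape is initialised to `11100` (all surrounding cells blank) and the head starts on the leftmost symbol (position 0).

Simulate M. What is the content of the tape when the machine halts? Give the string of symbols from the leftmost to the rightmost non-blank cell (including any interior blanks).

0_1

P | [1]1100__   read 1 → write 0, move R, go to T
T | 0[1]100__   read 1 → write 0, move S, go to T
T | 0[0]100__   read 0 → write 0, move S, go to R
R | 0[0]100__   read 0 → write _, move R, go to R
R | 0_[1]00__   read 1 → write 1, move R, go to R
R | 0_1[0]0__   read 0 → write _, move R, go to R
R | 0_1_[0]__   read 0 → write _, move R, go to R
R | 0_1__[_]_   read _ → write _, move R, go to H
H | 0_1___[_]
The non-blank tape span at halt is 0_1.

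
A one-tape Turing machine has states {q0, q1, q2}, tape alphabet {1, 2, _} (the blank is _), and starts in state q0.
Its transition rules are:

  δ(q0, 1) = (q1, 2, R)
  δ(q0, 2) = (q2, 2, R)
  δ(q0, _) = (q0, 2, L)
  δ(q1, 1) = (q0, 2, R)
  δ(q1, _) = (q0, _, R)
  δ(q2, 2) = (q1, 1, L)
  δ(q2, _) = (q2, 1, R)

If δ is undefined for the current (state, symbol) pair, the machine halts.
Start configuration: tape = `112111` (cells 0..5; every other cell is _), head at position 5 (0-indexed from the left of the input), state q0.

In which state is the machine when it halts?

q0 | 11211[1]__   read 1 → write 2, move R, go to q1
q1 | 112112[_]_   read _ → write _, move R, go to q0
q0 | 112112_[_]   read _ → write 2, move L, go to q0
q0 | 112112[_]2   read _ → write 2, move L, go to q0
q0 | 11211[2]22   read 2 → write 2, move R, go to q2
q2 | 112112[2]2   read 2 → write 1, move L, go to q1
q1 | 11211[2]12
No transition is defined for (q1, 2); M halts in state q1.

q1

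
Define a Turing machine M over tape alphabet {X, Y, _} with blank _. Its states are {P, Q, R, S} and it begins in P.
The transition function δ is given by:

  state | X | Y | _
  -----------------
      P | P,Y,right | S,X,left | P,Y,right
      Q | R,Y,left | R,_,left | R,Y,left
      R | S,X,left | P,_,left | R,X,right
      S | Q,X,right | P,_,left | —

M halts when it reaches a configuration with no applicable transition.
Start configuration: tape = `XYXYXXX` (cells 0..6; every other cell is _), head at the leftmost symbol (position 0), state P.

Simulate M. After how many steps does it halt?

12

state=P head=0 tape=__[X]YXYXXX   (P,X)→(P,Y,right)
state=P head=1 tape=__Y[Y]XYXXX   (P,Y)→(S,X,left)
state=S head=0 tape=__[Y]XXYXXX   (S,Y)→(P,_,left)
state=P head=-1 tape=_[_]_XXYXXX   (P,_)→(P,Y,right)
state=P head=0 tape=_Y[_]XXYXXX   (P,_)→(P,Y,right)
state=P head=1 tape=_YY[X]XYXXX   (P,X)→(P,Y,right)
state=P head=2 tape=_YYY[X]YXXX   (P,X)→(P,Y,right)
state=P head=3 tape=_YYYY[Y]XXX   (P,Y)→(S,X,left)
state=S head=2 tape=_YYY[Y]XXXX   (S,Y)→(P,_,left)
state=P head=1 tape=_YY[Y]_XXXX   (P,Y)→(S,X,left)
state=S head=0 tape=_Y[Y]X_XXXX   (S,Y)→(P,_,left)
state=P head=-1 tape=_[Y]_X_XXXX   (P,Y)→(S,X,left)
state=S head=-2 tape=[_]X_X_XXXX
M halts after 12 transitions.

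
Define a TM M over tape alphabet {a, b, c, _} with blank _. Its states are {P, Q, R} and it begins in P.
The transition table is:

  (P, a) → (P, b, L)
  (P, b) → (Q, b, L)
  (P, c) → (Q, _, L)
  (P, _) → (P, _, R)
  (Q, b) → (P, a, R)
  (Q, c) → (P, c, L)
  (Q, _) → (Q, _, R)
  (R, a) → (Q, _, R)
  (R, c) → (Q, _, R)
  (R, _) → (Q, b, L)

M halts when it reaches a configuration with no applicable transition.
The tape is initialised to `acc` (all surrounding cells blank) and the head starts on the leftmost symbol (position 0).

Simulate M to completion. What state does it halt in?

Q

state=P head=0 tape=_[a]cc   (P,a)→(P,b,L)
state=P head=-1 tape=[_]bcc   (P,_)→(P,_,R)
state=P head=0 tape=_[b]cc   (P,b)→(Q,b,L)
state=Q head=-1 tape=[_]bcc   (Q,_)→(Q,_,R)
state=Q head=0 tape=_[b]cc   (Q,b)→(P,a,R)
state=P head=1 tape=_a[c]c   (P,c)→(Q,_,L)
state=Q head=0 tape=_[a]_c
No transition is defined for (Q, a); M halts in state Q.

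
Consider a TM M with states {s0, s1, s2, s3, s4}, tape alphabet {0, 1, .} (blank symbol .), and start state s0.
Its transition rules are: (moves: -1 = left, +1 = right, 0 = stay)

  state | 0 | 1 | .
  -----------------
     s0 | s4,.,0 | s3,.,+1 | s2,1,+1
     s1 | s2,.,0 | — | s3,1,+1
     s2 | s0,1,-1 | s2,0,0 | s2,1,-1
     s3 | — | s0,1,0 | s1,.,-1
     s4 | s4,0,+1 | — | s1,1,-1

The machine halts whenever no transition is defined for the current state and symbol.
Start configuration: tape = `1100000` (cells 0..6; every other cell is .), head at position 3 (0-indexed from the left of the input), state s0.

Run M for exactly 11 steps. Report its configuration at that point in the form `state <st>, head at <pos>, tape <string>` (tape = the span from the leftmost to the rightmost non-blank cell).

state s3, head at 3, tape 1000

s0 | 110[0]000   read 0 → write ., move 0, go to s4
s4 | 110[.]000   read . → write 1, move -1, go to s1
s1 | 11[0]1000   read 0 → write ., move 0, go to s2
s2 | 11[.]1000   read . → write 1, move -1, go to s2
s2 | 1[1]11000   read 1 → write 0, move 0, go to s2
s2 | 1[0]11000   read 0 → write 1, move -1, go to s0
s0 | [1]111000   read 1 → write ., move +1, go to s3
s3 | .[1]11000   read 1 → write 1, move 0, go to s0
s0 | .[1]11000   read 1 → write ., move +1, go to s3
s3 | ..[1]1000   read 1 → write 1, move 0, go to s0
s0 | ..[1]1000   read 1 → write ., move +1, go to s3
s3 | ...[1]000
After 11 steps: state s3, head at 3, tape 1000.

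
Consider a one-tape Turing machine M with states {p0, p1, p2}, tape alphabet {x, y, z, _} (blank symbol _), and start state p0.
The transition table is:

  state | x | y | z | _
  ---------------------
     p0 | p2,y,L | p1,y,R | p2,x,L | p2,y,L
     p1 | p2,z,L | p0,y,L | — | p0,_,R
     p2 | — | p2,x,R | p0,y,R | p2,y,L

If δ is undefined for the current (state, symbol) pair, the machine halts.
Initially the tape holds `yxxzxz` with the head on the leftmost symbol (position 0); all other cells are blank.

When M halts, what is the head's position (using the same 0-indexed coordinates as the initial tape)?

6

p0 | [y]xxzxz__   read y → write y, move R, go to p1
p1 | y[x]xzxz__   read x → write z, move L, go to p2
p2 | [y]zxzxz__   read y → write x, move R, go to p2
p2 | x[z]xzxz__   read z → write y, move R, go to p0
p0 | xy[x]zxz__   read x → write y, move L, go to p2
p2 | x[y]yzxz__   read y → write x, move R, go to p2
p2 | xx[y]zxz__   read y → write x, move R, go to p2
p2 | xxx[z]xz__   read z → write y, move R, go to p0
p0 | xxxy[x]z__   read x → write y, move L, go to p2
p2 | xxx[y]yz__   read y → write x, move R, go to p2
p2 | xxxx[y]z__   read y → write x, move R, go to p2
p2 | xxxxx[z]__   read z → write y, move R, go to p0
p0 | xxxxxy[_]_   read _ → write y, move L, go to p2
p2 | xxxxx[y]y_   read y → write x, move R, go to p2
p2 | xxxxxx[y]_   read y → write x, move R, go to p2
p2 | xxxxxxx[_]   read _ → write y, move L, go to p2
p2 | xxxxxx[x]y
At halt the head is at cell 6.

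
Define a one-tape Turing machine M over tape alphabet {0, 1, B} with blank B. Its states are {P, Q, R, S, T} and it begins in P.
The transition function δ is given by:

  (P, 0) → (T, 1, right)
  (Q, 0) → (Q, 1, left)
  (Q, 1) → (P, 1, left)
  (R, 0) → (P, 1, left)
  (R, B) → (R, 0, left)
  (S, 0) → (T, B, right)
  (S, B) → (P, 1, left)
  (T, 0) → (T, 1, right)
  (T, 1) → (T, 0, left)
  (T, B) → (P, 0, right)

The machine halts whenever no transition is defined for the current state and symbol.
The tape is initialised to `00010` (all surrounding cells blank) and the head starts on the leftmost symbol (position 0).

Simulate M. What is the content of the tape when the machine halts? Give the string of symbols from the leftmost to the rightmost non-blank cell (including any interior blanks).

P | B[0]0010BB   read 0 → write 1, move right, go to T
T | B1[0]010BB   read 0 → write 1, move right, go to T
T | B11[0]10BB   read 0 → write 1, move right, go to T
T | B111[1]0BB   read 1 → write 0, move left, go to T
T | B11[1]00BB   read 1 → write 0, move left, go to T
T | B1[1]000BB   read 1 → write 0, move left, go to T
T | B[1]0000BB   read 1 → write 0, move left, go to T
T | [B]00000BB   read B → write 0, move right, go to P
P | 0[0]0000BB   read 0 → write 1, move right, go to T
T | 01[0]000BB   read 0 → write 1, move right, go to T
T | 011[0]00BB   read 0 → write 1, move right, go to T
T | 0111[0]0BB   read 0 → write 1, move right, go to T
T | 01111[0]BB   read 0 → write 1, move right, go to T
T | 011111[B]B   read B → write 0, move right, go to P
P | 0111110[B]
The non-blank tape span at halt is 0111110.

0111110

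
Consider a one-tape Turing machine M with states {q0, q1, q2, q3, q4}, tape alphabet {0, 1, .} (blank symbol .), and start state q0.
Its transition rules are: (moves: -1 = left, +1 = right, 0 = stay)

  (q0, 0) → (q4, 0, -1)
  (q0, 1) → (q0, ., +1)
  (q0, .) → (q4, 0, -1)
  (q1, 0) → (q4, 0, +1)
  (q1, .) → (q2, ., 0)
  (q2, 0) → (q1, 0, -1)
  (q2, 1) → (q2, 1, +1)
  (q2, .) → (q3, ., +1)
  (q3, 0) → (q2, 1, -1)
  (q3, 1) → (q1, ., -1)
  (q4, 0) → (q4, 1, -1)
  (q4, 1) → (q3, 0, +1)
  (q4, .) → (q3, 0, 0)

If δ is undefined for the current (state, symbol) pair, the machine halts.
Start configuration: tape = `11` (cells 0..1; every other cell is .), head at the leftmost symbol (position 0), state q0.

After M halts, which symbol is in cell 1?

.

state=q0 head=0 tape=[1]1.   (q0,1)→(q0,.,+1)
state=q0 head=1 tape=.[1].   (q0,1)→(q0,.,+1)
state=q0 head=2 tape=..[.]   (q0,.)→(q4,0,-1)
state=q4 head=1 tape=.[.]0   (q4,.)→(q3,0,0)
state=q3 head=1 tape=.[0]0   (q3,0)→(q2,1,-1)
state=q2 head=0 tape=[.]10   (q2,.)→(q3,.,+1)
state=q3 head=1 tape=.[1]0   (q3,1)→(q1,.,-1)
state=q1 head=0 tape=[.].0   (q1,.)→(q2,.,0)
state=q2 head=0 tape=[.].0   (q2,.)→(q3,.,+1)
state=q3 head=1 tape=.[.]0
Cell 1 holds . when M halts.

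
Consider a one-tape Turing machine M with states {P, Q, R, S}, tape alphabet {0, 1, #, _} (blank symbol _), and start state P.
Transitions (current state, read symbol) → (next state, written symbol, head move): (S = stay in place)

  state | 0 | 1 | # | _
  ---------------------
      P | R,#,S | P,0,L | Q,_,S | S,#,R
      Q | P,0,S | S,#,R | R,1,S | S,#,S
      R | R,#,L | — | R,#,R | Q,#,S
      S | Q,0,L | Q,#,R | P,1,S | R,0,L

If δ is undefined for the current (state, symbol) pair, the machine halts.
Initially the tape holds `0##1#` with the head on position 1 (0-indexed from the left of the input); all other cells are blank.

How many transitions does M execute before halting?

10

P | 0[#]#1#   read # → write _, move S, go to Q
Q | 0[_]#1#   read _ → write #, move S, go to S
S | 0[#]#1#   read # → write 1, move S, go to P
P | 0[1]#1#   read 1 → write 0, move L, go to P
P | [0]0#1#   read 0 → write #, move S, go to R
R | [#]0#1#   read # → write #, move R, go to R
R | #[0]#1#   read 0 → write #, move L, go to R
R | [#]##1#   read # → write #, move R, go to R
R | #[#]#1#   read # → write #, move R, go to R
R | ##[#]1#   read # → write #, move R, go to R
R | ###[1]#
M halts after 10 transitions.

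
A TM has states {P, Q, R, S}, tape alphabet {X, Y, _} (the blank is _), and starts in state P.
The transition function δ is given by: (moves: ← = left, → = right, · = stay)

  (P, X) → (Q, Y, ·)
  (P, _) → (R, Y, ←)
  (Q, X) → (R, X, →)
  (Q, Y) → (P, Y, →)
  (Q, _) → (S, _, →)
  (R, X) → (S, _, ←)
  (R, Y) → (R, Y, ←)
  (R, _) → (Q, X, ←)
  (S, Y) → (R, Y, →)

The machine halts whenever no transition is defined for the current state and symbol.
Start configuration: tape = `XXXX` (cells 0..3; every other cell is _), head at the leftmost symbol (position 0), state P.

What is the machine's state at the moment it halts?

S

state=P head=0 tape=__[X]XXX_   (P,X)→(Q,Y,·)
state=Q head=0 tape=__[Y]XXX_   (Q,Y)→(P,Y,→)
state=P head=1 tape=__Y[X]XX_   (P,X)→(Q,Y,·)
state=Q head=1 tape=__Y[Y]XX_   (Q,Y)→(P,Y,→)
state=P head=2 tape=__YY[X]X_   (P,X)→(Q,Y,·)
state=Q head=2 tape=__YY[Y]X_   (Q,Y)→(P,Y,→)
state=P head=3 tape=__YYY[X]_   (P,X)→(Q,Y,·)
state=Q head=3 tape=__YYY[Y]_   (Q,Y)→(P,Y,→)
state=P head=4 tape=__YYYY[_]   (P,_)→(R,Y,←)
state=R head=3 tape=__YYY[Y]Y   (R,Y)→(R,Y,←)
state=R head=2 tape=__YY[Y]YY   (R,Y)→(R,Y,←)
state=R head=1 tape=__Y[Y]YYY   (R,Y)→(R,Y,←)
state=R head=0 tape=__[Y]YYYY   (R,Y)→(R,Y,←)
state=R head=-1 tape=_[_]YYYYY   (R,_)→(Q,X,←)
state=Q head=-2 tape=[_]XYYYYY   (Q,_)→(S,_,→)
state=S head=-1 tape=_[X]YYYYY
No transition is defined for (S, X); M halts in state S.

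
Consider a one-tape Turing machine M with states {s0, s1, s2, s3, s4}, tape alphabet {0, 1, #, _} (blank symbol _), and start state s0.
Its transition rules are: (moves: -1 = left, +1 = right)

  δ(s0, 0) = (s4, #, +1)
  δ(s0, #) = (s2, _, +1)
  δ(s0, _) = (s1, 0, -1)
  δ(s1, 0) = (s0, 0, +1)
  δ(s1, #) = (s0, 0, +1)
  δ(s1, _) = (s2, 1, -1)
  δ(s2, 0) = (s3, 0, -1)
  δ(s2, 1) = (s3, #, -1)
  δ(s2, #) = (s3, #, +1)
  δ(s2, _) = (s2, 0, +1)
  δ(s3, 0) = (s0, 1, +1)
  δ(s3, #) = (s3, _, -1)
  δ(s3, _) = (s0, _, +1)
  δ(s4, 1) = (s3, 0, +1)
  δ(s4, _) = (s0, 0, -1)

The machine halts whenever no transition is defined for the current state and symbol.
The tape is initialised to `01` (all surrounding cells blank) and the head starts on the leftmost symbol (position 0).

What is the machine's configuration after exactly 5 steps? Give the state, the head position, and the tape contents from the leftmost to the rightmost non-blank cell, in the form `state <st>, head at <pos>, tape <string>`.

s0 | [0]1__   read 0 → write #, move +1, go to s4
s4 | #[1]__   read 1 → write 0, move +1, go to s3
s3 | #0[_]_   read _ → write _, move +1, go to s0
s0 | #0_[_]   read _ → write 0, move -1, go to s1
s1 | #0[_]0   read _ → write 1, move -1, go to s2
s2 | #[0]10
After 5 steps: state s2, head at 1, tape #010.

state s2, head at 1, tape #010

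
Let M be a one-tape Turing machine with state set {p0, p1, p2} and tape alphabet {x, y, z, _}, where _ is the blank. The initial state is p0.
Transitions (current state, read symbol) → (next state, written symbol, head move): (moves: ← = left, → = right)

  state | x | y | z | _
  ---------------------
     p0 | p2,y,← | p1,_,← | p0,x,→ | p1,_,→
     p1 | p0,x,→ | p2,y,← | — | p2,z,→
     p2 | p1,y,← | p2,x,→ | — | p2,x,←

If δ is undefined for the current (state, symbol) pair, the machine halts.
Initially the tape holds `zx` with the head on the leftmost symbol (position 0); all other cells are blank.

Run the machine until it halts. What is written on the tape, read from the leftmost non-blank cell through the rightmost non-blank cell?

zx_x_zx

state=p0 head=0 tape=_[z]x____   (p0,z)→(p0,x,→)
state=p0 head=1 tape=_x[x]____   (p0,x)→(p2,y,←)
state=p2 head=0 tape=_[x]y____   (p2,x)→(p1,y,←)
state=p1 head=-1 tape=[_]yy____   (p1,_)→(p2,z,→)
state=p2 head=0 tape=z[y]y____   (p2,y)→(p2,x,→)
state=p2 head=1 tape=zx[y]____   (p2,y)→(p2,x,→)
state=p2 head=2 tape=zxx[_]___   (p2,_)→(p2,x,←)
state=p2 head=1 tape=zx[x]x___   (p2,x)→(p1,y,←)
state=p1 head=0 tape=z[x]yx___   (p1,x)→(p0,x,→)
state=p0 head=1 tape=zx[y]x___   (p0,y)→(p1,_,←)
state=p1 head=0 tape=z[x]_x___   (p1,x)→(p0,x,→)
state=p0 head=1 tape=zx[_]x___   (p0,_)→(p1,_,→)
state=p1 head=2 tape=zx_[x]___   (p1,x)→(p0,x,→)
state=p0 head=3 tape=zx_x[_]__   (p0,_)→(p1,_,→)
state=p1 head=4 tape=zx_x_[_]_   (p1,_)→(p2,z,→)
state=p2 head=5 tape=zx_x_z[_]   (p2,_)→(p2,x,←)
state=p2 head=4 tape=zx_x_[z]x
The non-blank tape span at halt is zx_x_zx.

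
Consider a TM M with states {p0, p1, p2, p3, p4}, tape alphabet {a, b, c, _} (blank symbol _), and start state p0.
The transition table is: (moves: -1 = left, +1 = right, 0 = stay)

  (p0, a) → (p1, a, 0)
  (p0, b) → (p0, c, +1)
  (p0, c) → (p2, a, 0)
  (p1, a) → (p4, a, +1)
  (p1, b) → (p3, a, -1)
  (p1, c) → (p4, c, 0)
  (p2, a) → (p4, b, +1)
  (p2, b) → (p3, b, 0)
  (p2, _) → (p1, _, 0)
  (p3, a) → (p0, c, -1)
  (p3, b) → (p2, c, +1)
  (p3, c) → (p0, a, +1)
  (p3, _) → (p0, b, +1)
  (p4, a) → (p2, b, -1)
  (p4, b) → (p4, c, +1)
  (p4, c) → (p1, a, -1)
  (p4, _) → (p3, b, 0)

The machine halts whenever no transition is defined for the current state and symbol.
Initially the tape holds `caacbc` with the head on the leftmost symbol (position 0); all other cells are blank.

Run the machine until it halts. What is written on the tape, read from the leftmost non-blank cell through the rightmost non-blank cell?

state=p0 head=0 tape=_[c]aacbc   (p0,c)→(p2,a,0)
state=p2 head=0 tape=_[a]aacbc   (p2,a)→(p4,b,+1)
state=p4 head=1 tape=_b[a]acbc   (p4,a)→(p2,b,-1)
state=p2 head=0 tape=_[b]bacbc   (p2,b)→(p3,b,0)
state=p3 head=0 tape=_[b]bacbc   (p3,b)→(p2,c,+1)
state=p2 head=1 tape=_c[b]acbc   (p2,b)→(p3,b,0)
state=p3 head=1 tape=_c[b]acbc   (p3,b)→(p2,c,+1)
state=p2 head=2 tape=_cc[a]cbc   (p2,a)→(p4,b,+1)
state=p4 head=3 tape=_ccb[c]bc   (p4,c)→(p1,a,-1)
state=p1 head=2 tape=_cc[b]abc   (p1,b)→(p3,a,-1)
state=p3 head=1 tape=_c[c]aabc   (p3,c)→(p0,a,+1)
state=p0 head=2 tape=_ca[a]abc   (p0,a)→(p1,a,0)
state=p1 head=2 tape=_ca[a]abc   (p1,a)→(p4,a,+1)
state=p4 head=3 tape=_caa[a]bc   (p4,a)→(p2,b,-1)
state=p2 head=2 tape=_ca[a]bbc   (p2,a)→(p4,b,+1)
state=p4 head=3 tape=_cab[b]bc   (p4,b)→(p4,c,+1)
state=p4 head=4 tape=_cabc[b]c   (p4,b)→(p4,c,+1)
state=p4 head=5 tape=_cabcc[c]   (p4,c)→(p1,a,-1)
state=p1 head=4 tape=_cabc[c]a   (p1,c)→(p4,c,0)
state=p4 head=4 tape=_cabc[c]a   (p4,c)→(p1,a,-1)
state=p1 head=3 tape=_cab[c]aa   (p1,c)→(p4,c,0)
state=p4 head=3 tape=_cab[c]aa   (p4,c)→(p1,a,-1)
state=p1 head=2 tape=_ca[b]aaa   (p1,b)→(p3,a,-1)
state=p3 head=1 tape=_c[a]aaaa   (p3,a)→(p0,c,-1)
state=p0 head=0 tape=_[c]caaaa   (p0,c)→(p2,a,0)
state=p2 head=0 tape=_[a]caaaa   (p2,a)→(p4,b,+1)
state=p4 head=1 tape=_b[c]aaaa   (p4,c)→(p1,a,-1)
state=p1 head=0 tape=_[b]aaaaa   (p1,b)→(p3,a,-1)
state=p3 head=-1 tape=[_]aaaaaa   (p3,_)→(p0,b,+1)
state=p0 head=0 tape=b[a]aaaaa   (p0,a)→(p1,a,0)
state=p1 head=0 tape=b[a]aaaaa   (p1,a)→(p4,a,+1)
state=p4 head=1 tape=ba[a]aaaa   (p4,a)→(p2,b,-1)
state=p2 head=0 tape=b[a]baaaa   (p2,a)→(p4,b,+1)
state=p4 head=1 tape=bb[b]aaaa   (p4,b)→(p4,c,+1)
state=p4 head=2 tape=bbc[a]aaa   (p4,a)→(p2,b,-1)
state=p2 head=1 tape=bb[c]baaa
The non-blank tape span at halt is bbcbaaa.

bbcbaaa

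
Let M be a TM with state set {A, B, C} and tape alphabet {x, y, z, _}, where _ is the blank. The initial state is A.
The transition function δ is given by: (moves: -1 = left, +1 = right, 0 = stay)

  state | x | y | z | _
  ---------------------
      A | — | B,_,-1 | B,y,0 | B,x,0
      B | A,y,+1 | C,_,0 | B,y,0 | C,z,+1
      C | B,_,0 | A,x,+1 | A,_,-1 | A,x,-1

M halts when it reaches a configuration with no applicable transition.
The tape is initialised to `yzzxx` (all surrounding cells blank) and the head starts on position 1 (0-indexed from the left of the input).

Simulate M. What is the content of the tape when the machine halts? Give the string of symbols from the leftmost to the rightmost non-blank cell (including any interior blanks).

state=A head=1 tape=__y[z]zxx   (A,z)→(B,y,0)
state=B head=1 tape=__y[y]zxx   (B,y)→(C,_,0)
state=C head=1 tape=__y[_]zxx   (C,_)→(A,x,-1)
state=A head=0 tape=__[y]xzxx   (A,y)→(B,_,-1)
state=B head=-1 tape=_[_]_xzxx   (B,_)→(C,z,+1)
state=C head=0 tape=_z[_]xzxx   (C,_)→(A,x,-1)
state=A head=-1 tape=_[z]xxzxx   (A,z)→(B,y,0)
state=B head=-1 tape=_[y]xxzxx   (B,y)→(C,_,0)
state=C head=-1 tape=_[_]xxzxx   (C,_)→(A,x,-1)
state=A head=-2 tape=[_]xxxzxx   (A,_)→(B,x,0)
state=B head=-2 tape=[x]xxxzxx   (B,x)→(A,y,+1)
state=A head=-1 tape=y[x]xxzxx
The non-blank tape span at halt is yxxxzxx.

yxxxzxx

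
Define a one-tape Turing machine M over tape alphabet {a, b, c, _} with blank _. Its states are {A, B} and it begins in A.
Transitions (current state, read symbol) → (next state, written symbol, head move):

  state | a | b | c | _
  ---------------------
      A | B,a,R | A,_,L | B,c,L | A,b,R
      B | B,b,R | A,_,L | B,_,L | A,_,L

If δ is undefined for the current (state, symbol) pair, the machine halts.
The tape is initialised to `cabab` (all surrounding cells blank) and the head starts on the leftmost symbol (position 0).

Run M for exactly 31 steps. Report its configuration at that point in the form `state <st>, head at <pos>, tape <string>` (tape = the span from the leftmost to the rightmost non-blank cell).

state A, head at -3, tape bbb__cabab

state=A head=0 tape=_____[c]abab   (A,c)→(B,c,L)
state=B head=-1 tape=____[_]cabab   (B,_)→(A,_,L)
state=A head=-2 tape=___[_]_cabab   (A,_)→(A,b,R)
state=A head=-1 tape=___b[_]cabab   (A,_)→(A,b,R)
state=A head=0 tape=___bb[c]abab   (A,c)→(B,c,L)
state=B head=-1 tape=___b[b]cabab   (B,b)→(A,_,L)
state=A head=-2 tape=___[b]_cabab   (A,b)→(A,_,L)
state=A head=-3 tape=__[_]__cabab   (A,_)→(A,b,R)
state=A head=-2 tape=__b[_]_cabab   (A,_)→(A,b,R)
state=A head=-1 tape=__bb[_]cabab   (A,_)→(A,b,R)
state=A head=0 tape=__bbb[c]abab   (A,c)→(B,c,L)
state=B head=-1 tape=__bb[b]cabab   (B,b)→(A,_,L)
state=A head=-2 tape=__b[b]_cabab   (A,b)→(A,_,L)
state=A head=-3 tape=__[b]__cabab   (A,b)→(A,_,L)
state=A head=-4 tape=_[_]___cabab   (A,_)→(A,b,R)
state=A head=-3 tape=_b[_]__cabab   (A,_)→(A,b,R)
state=A head=-2 tape=_bb[_]_cabab   (A,_)→(A,b,R)
state=A head=-1 tape=_bbb[_]cabab   (A,_)→(A,b,R)
state=A head=0 tape=_bbbb[c]abab   (A,c)→(B,c,L)
state=B head=-1 tape=_bbb[b]cabab   (B,b)→(A,_,L)
state=A head=-2 tape=_bb[b]_cabab   (A,b)→(A,_,L)
state=A head=-3 tape=_b[b]__cabab   (A,b)→(A,_,L)
state=A head=-4 tape=_[b]___cabab   (A,b)→(A,_,L)
state=A head=-5 tape=[_]____cabab   (A,_)→(A,b,R)
state=A head=-4 tape=b[_]___cabab   (A,_)→(A,b,R)
state=A head=-3 tape=bb[_]__cabab   (A,_)→(A,b,R)
state=A head=-2 tape=bbb[_]_cabab   (A,_)→(A,b,R)
state=A head=-1 tape=bbbb[_]cabab   (A,_)→(A,b,R)
state=A head=0 tape=bbbbb[c]abab   (A,c)→(B,c,L)
state=B head=-1 tape=bbbb[b]cabab   (B,b)→(A,_,L)
state=A head=-2 tape=bbb[b]_cabab   (A,b)→(A,_,L)
state=A head=-3 tape=bb[b]__cabab
After 31 steps: state A, head at -3, tape bbb__cabab.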